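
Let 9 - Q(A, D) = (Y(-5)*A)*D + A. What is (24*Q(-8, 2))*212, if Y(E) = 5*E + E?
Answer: -2355744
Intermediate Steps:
Y(E) = 6*E
Q(A, D) = 9 - A + 30*A*D (Q(A, D) = 9 - (((6*(-5))*A)*D + A) = 9 - ((-30*A)*D + A) = 9 - (-30*A*D + A) = 9 - (A - 30*A*D) = 9 + (-A + 30*A*D) = 9 - A + 30*A*D)
(24*Q(-8, 2))*212 = (24*(9 - 1*(-8) + 30*(-8)*2))*212 = (24*(9 + 8 - 480))*212 = (24*(-463))*212 = -11112*212 = -2355744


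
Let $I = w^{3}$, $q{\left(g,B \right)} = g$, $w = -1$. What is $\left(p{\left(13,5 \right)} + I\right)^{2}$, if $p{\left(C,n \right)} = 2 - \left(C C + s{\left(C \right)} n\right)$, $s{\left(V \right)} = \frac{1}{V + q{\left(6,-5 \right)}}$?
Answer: $\frac{10220809}{361} \approx 28313.0$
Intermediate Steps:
$s{\left(V \right)} = \frac{1}{6 + V}$ ($s{\left(V \right)} = \frac{1}{V + 6} = \frac{1}{6 + V}$)
$I = -1$ ($I = \left(-1\right)^{3} = -1$)
$p{\left(C,n \right)} = 2 - C^{2} - \frac{n}{6 + C}$ ($p{\left(C,n \right)} = 2 - \left(C C + \frac{n}{6 + C}\right) = 2 - \left(C^{2} + \frac{n}{6 + C}\right) = 2 - C^{2} - \frac{n}{6 + C}$)
$\left(p{\left(13,5 \right)} + I\right)^{2} = \left(\frac{\left(-1\right) 5 + \left(2 - 13^{2}\right) \left(6 + 13\right)}{6 + 13} - 1\right)^{2} = \left(\frac{-5 + \left(2 - 169\right) 19}{19} - 1\right)^{2} = \left(\frac{-5 - 3173}{19} - 1\right)^{2} = \left(\frac{1}{19} \left(-3178\right) - 1\right)^{2} = \left(- \frac{3178}{19} - 1\right)^{2} = \left(- \frac{3197}{19}\right)^{2} = \frac{10220809}{361}$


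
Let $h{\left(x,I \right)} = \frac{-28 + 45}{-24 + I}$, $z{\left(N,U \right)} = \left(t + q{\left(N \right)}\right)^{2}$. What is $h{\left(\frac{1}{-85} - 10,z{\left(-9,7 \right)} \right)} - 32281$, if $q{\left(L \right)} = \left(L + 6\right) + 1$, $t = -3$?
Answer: $-32264$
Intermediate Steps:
$q{\left(L \right)} = 7 + L$ ($q{\left(L \right)} = \left(6 + L\right) + 1 = 7 + L$)
$z{\left(N,U \right)} = \left(4 + N\right)^{2}$ ($z{\left(N,U \right)} = \left(-3 + \left(7 + N\right)\right)^{2} = \left(4 + N\right)^{2}$)
$h{\left(x,I \right)} = \frac{17}{-24 + I}$
$h{\left(\frac{1}{-85} - 10,z{\left(-9,7 \right)} \right)} - 32281 = \frac{17}{-24 + \left(4 - 9\right)^{2}} - 32281 = \frac{17}{-24 + \left(-5\right)^{2}} - 32281 = \frac{17}{-24 + 25} - 32281 = \frac{17}{1} - 32281 = 17 \cdot 1 - 32281 = 17 - 32281 = -32264$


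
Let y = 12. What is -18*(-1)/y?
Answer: 3/2 ≈ 1.5000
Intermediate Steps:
-18*(-1)/y = -18*(-1)/12 = -3*(-1)/2 = -18*(-1/12) = 3/2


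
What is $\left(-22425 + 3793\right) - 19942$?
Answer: $-38574$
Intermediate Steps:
$\left(-22425 + 3793\right) - 19942 = -18632 - 19942 = -38574$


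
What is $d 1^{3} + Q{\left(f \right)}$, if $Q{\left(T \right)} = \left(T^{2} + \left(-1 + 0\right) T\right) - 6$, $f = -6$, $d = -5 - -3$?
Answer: $34$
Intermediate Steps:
$d = -2$ ($d = -5 + 3 = -2$)
$Q{\left(T \right)} = -6 + T^{2} - T$ ($Q{\left(T \right)} = \left(T^{2} - T\right) - 6 = -6 + T^{2} - T$)
$d 1^{3} + Q{\left(f \right)} = - 2 \cdot 1^{3} - -36 = \left(-2\right) 1 + \left(-6 + 36 + 6\right) = -2 + 36 = 34$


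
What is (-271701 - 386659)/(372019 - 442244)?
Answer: 131672/14045 ≈ 9.3750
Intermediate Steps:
(-271701 - 386659)/(372019 - 442244) = -658360/(-70225) = -658360*(-1/70225) = 131672/14045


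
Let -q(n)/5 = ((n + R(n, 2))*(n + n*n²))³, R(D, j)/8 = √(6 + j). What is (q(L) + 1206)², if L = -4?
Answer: 492118961456845189476 - 274968626817379532800*√2 ≈ 1.0325e+20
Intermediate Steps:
R(D, j) = 8*√(6 + j)
q(n) = -5*(n + n³)³*(n + 16*√2)³ (q(n) = -5*(n + 8*√(6 + 2))³*(n + n*n²)³ = -5*(n + n³)³*(n + 8*√8)³ = -5*(n + n³)³*(n + 8*(2*√2))³ = -5*(n + n³)³*(n + 16*√2)³)
(q(L) + 1206)² = (-5*(-4)³*(1 + (-4)²)³*(-4 + 16*√2)³ + 1206)² = (-5*(-64)*(1 + 16)³*(-4 + 16*√2)³ + 1206)² = (-5*(-64)*17³*(-4 + 16*√2)³ + 1206)² = (-5*(-64)*4913*(-4 + 16*√2)³ + 1206)² = (1572160*(-4 + 16*√2)³ + 1206)² = (1206 + 1572160*(-4 + 16*√2)³)²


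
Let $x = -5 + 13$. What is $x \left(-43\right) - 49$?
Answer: $-393$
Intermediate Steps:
$x = 8$
$x \left(-43\right) - 49 = 8 \left(-43\right) - 49 = -344 - 49 = -393$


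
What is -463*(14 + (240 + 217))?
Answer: -218073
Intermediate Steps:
-463*(14 + (240 + 217)) = -463*(14 + 457) = -463*471 = -218073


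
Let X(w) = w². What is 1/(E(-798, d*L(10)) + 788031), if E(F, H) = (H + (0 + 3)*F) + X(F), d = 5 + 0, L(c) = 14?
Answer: 1/1422511 ≈ 7.0298e-7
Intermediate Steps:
d = 5
E(F, H) = H + F² + 3*F (E(F, H) = (H + (0 + 3)*F) + F² = (H + 3*F) + F² = H + F² + 3*F)
1/(E(-798, d*L(10)) + 788031) = 1/((5*14 + (-798)² + 3*(-798)) + 788031) = 1/((70 + 636804 - 2394) + 788031) = 1/(634480 + 788031) = 1/1422511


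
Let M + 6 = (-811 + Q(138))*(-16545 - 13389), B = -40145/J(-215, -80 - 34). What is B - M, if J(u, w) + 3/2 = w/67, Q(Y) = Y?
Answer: -8637072674/429 ≈ -2.0133e+7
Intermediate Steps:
J(u, w) = -3/2 + w/67
B = 5379430/429 (B = -40145/(-3/2 + (-80 - 34)/67) = -40145/(-3/2 + (1/67)*(-114)) = -40145/(-3/2 - 114/67) = -40145/(-429/134) = -40145*(-134/429) = 5379430/429 ≈ 12539.)
M = 20145576 (M = -6 + (-811 + 138)*(-16545 - 13389) = -6 - 673*(-29934) = -6 + 20145582 = 20145576)
B - M = 5379430/429 - 1*20145576 = 5379430/429 - 20145576 = -8637072674/429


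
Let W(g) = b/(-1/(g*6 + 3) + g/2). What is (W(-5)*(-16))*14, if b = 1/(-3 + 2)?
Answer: -1728/19 ≈ -90.947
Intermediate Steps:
b = -1 (b = 1/(-1) = -1)
W(g) = -1/(g/2 - 1/(3 + 6*g)) (W(g) = -1/(-1/(g*6 + 3) + g/2) = -1/(-1/(6*g + 3) + g*(½)) = -1/(-1/(3 + 6*g) + g/2) = -1/(g/2 - 1/(3 + 6*g)))
(W(-5)*(-16))*14 = ((6*(-1 - 2*(-5))/(-2 + 3*(-5) + 6*(-5)²))*(-16))*14 = ((6*(-1 + 10)/(-2 - 15 + 6*25))*(-16))*14 = ((6*9/(-2 - 15 + 150))*(-16))*14 = ((6*9/133)*(-16))*14 = ((6*(1/133)*9)*(-16))*14 = ((54/133)*(-16))*14 = -864/133*14 = -1728/19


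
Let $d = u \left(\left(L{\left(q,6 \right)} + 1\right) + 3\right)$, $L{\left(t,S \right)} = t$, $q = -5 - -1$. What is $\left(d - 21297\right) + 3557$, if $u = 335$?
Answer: $-17740$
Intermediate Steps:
$q = -4$ ($q = -5 + 1 = -4$)
$d = 0$ ($d = 335 \left(\left(-4 + 1\right) + 3\right) = 335 \left(-3 + 3\right) = 335 \cdot 0 = 0$)
$\left(d - 21297\right) + 3557 = \left(0 - 21297\right) + 3557 = -21297 + 3557 = -17740$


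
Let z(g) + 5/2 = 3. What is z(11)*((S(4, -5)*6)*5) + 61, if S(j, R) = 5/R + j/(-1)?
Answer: -14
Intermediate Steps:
z(g) = ½ (z(g) = -5/2 + 3 = ½)
S(j, R) = -j + 5/R (S(j, R) = 5/R + j*(-1) = 5/R - j = -j + 5/R)
z(11)*((S(4, -5)*6)*5) + 61 = (((-1*4 + 5/(-5))*6)*5)/2 + 61 = (((-4 + 5*(-⅕))*6)*5)/2 + 61 = (((-4 - 1)*6)*5)/2 + 61 = (-5*6*5)/2 + 61 = (-30*5)/2 + 61 = (½)*(-150) + 61 = -75 + 61 = -14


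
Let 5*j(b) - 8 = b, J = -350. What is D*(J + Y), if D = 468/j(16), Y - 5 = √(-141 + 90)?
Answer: -67275/2 + 195*I*√51/2 ≈ -33638.0 + 696.29*I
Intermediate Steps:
j(b) = 8/5 + b/5
Y = 5 + I*√51 (Y = 5 + √(-141 + 90) = 5 + √(-51) = 5 + I*√51 ≈ 5.0 + 7.1414*I)
D = 195/2 (D = 468/(8/5 + (⅕)*16) = 468/(8/5 + 16/5) = 468/(24/5) = 468*(5/24) = 195/2 ≈ 97.500)
D*(J + Y) = 195*(-350 + (5 + I*√51))/2 = 195*(-345 + I*√51)/2 = -67275/2 + 195*I*√51/2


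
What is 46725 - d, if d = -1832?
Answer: 48557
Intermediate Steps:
46725 - d = 46725 - 1*(-1832) = 46725 + 1832 = 48557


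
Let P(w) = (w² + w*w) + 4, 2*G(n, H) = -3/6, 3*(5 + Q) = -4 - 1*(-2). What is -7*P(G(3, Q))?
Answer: -231/8 ≈ -28.875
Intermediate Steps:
Q = -17/3 (Q = -5 + (-4 - 1*(-2))/3 = -5 + (-4 + 2)/3 = -5 + (⅓)*(-2) = -5 - ⅔ = -17/3 ≈ -5.6667)
G(n, H) = -¼ (G(n, H) = (-3/6)/2 = (-3*⅙)/2 = (½)*(-½) = -¼)
P(w) = 4 + 2*w² (P(w) = (w² + w²) + 4 = 2*w² + 4 = 4 + 2*w²)
-7*P(G(3, Q)) = -7*(4 + 2*(-¼)²) = -7*(4 + 2*(1/16)) = -7*(4 + ⅛) = -7*33/8 = -231/8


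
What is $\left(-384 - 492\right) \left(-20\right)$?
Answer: $17520$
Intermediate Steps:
$\left(-384 - 492\right) \left(-20\right) = \left(-876\right) \left(-20\right) = 17520$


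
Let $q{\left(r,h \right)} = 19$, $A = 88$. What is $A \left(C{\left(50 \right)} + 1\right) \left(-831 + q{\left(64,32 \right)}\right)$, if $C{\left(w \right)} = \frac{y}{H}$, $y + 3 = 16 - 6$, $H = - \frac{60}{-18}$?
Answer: $- \frac{1107568}{5} \approx -2.2151 \cdot 10^{5}$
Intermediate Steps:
$H = \frac{10}{3}$ ($H = \left(-60\right) \left(- \frac{1}{18}\right) = \frac{10}{3} \approx 3.3333$)
$y = 7$ ($y = -3 + \left(16 - 6\right) = -3 + 10 = 7$)
$C{\left(w \right)} = \frac{21}{10}$ ($C{\left(w \right)} = \frac{7}{\frac{10}{3}} = 7 \cdot \frac{3}{10} = \frac{21}{10}$)
$A \left(C{\left(50 \right)} + 1\right) \left(-831 + q{\left(64,32 \right)}\right) = 88 \left(\frac{21}{10} + 1\right) \left(-831 + 19\right) = 88 \cdot \frac{31}{10} \left(-812\right) = 88 \left(- \frac{12586}{5}\right) = - \frac{1107568}{5}$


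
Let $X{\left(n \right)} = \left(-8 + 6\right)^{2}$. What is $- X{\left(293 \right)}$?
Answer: $-4$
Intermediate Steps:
$X{\left(n \right)} = 4$ ($X{\left(n \right)} = \left(-2\right)^{2} = 4$)
$- X{\left(293 \right)} = \left(-1\right) 4 = -4$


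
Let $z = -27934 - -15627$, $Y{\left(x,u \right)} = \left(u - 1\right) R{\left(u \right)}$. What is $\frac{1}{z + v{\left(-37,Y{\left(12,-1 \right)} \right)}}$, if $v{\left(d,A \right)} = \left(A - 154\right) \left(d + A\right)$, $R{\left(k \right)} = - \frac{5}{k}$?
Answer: $- \frac{1}{4599} \approx -0.00021744$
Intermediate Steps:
$Y{\left(x,u \right)} = - \frac{5 \left(-1 + u\right)}{u}$ ($Y{\left(x,u \right)} = \left(u - 1\right) \left(- \frac{5}{u}\right) = \left(-1 + u\right) \left(- \frac{5}{u}\right) = - \frac{5 \left(-1 + u\right)}{u}$)
$z = -12307$ ($z = -27934 + 15627 = -12307$)
$v{\left(d,A \right)} = \left(-154 + A\right) \left(A + d\right)$
$\frac{1}{z + v{\left(-37,Y{\left(12,-1 \right)} \right)}} = \frac{1}{-12307 + \left(\left(-5 + \frac{5}{-1}\right)^{2} - 154 \left(-5 + \frac{5}{-1}\right) - -5698 + \left(-5 + \frac{5}{-1}\right) \left(-37\right)\right)} = \frac{1}{-12307 + \left(\left(-5 + 5 \left(-1\right)\right)^{2} - 154 \left(-5 + 5 \left(-1\right)\right) + 5698 + \left(-5 + 5 \left(-1\right)\right) \left(-37\right)\right)} = \frac{1}{-12307 + \left(\left(-5 - 5\right)^{2} - 154 \left(-5 - 5\right) + 5698 + \left(-5 - 5\right) \left(-37\right)\right)} = \frac{1}{-12307 + \left(\left(-10\right)^{2} - -1540 + 5698 - -370\right)} = \frac{1}{-12307 + \left(100 + 1540 + 5698 + 370\right)} = \frac{1}{-12307 + 7708} = \frac{1}{-4599} = - \frac{1}{4599}$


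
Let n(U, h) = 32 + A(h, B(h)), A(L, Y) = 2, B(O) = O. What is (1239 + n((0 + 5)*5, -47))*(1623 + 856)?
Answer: 3155767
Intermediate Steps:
n(U, h) = 34 (n(U, h) = 32 + 2 = 34)
(1239 + n((0 + 5)*5, -47))*(1623 + 856) = (1239 + 34)*(1623 + 856) = 1273*2479 = 3155767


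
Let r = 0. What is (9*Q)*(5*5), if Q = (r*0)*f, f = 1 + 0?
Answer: 0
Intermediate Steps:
f = 1
Q = 0 (Q = (0*0)*1 = 0*1 = 0)
(9*Q)*(5*5) = (9*0)*(5*5) = 0*25 = 0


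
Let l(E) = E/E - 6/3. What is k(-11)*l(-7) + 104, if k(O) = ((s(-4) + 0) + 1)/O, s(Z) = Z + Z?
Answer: 1137/11 ≈ 103.36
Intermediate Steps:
s(Z) = 2*Z
l(E) = -1 (l(E) = 1 - 6*⅓ = 1 - 2 = -1)
k(O) = -7/O (k(O) = ((2*(-4) + 0) + 1)/O = ((-8 + 0) + 1)/O = (-8 + 1)/O = -7/O)
k(-11)*l(-7) + 104 = -7/(-11)*(-1) + 104 = -7*(-1/11)*(-1) + 104 = (7/11)*(-1) + 104 = -7/11 + 104 = 1137/11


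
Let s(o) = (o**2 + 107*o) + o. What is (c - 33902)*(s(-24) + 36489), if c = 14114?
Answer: -682151724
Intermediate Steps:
s(o) = o**2 + 108*o
(c - 33902)*(s(-24) + 36489) = (14114 - 33902)*(-24*(108 - 24) + 36489) = -19788*(-24*84 + 36489) = -19788*(-2016 + 36489) = -19788*34473 = -682151724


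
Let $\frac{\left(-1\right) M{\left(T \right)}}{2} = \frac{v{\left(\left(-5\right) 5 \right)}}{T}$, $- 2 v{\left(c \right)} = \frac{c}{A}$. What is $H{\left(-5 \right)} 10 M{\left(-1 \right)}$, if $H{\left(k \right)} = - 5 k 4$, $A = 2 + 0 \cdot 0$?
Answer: $12500$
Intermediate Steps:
$A = 2$ ($A = 2 + 0 = 2$)
$v{\left(c \right)} = - \frac{c}{4}$ ($v{\left(c \right)} = - \frac{c \frac{1}{2}}{2} = - \frac{\frac{1}{2} c}{2} = - \frac{c}{4}$)
$H{\left(k \right)} = - 20 k$
$M{\left(T \right)} = - \frac{25}{2 T}$ ($M{\left(T \right)} = - 2 \frac{\left(- \frac{1}{4}\right) \left(\left(-5\right) 5\right)}{T} = - 2 \frac{\left(- \frac{1}{4}\right) \left(-25\right)}{T} = - 2 \frac{25}{4 T} = - \frac{25}{2 T}$)
$H{\left(-5 \right)} 10 M{\left(-1 \right)} = \left(-20\right) \left(-5\right) 10 \left(- \frac{25}{2 \left(-1\right)}\right) = 100 \cdot 10 \left(\left(- \frac{25}{2}\right) \left(-1\right)\right) = 1000 \cdot \frac{25}{2} = 12500$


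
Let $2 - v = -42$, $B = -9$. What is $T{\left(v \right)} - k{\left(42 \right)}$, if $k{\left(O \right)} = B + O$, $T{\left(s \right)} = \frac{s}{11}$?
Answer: $-29$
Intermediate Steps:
$v = 44$ ($v = 2 - -42 = 2 + 42 = 44$)
$T{\left(s \right)} = \frac{s}{11}$ ($T{\left(s \right)} = s \frac{1}{11} = \frac{s}{11}$)
$k{\left(O \right)} = -9 + O$
$T{\left(v \right)} - k{\left(42 \right)} = \frac{1}{11} \cdot 44 - \left(-9 + 42\right) = 4 - 33 = -29$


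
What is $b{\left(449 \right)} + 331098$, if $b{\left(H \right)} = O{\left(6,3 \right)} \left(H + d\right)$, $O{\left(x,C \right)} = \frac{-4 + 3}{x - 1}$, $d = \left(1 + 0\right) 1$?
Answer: $331008$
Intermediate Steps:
$d = 1$ ($d = 1 \cdot 1 = 1$)
$O{\left(x,C \right)} = - \frac{1}{-1 + x}$
$b{\left(H \right)} = - \frac{1}{5} - \frac{H}{5}$ ($b{\left(H \right)} = - \frac{1}{-1 + 6} \left(H + 1\right) = - \frac{1}{5} \left(1 + H\right) = \left(-1\right) \frac{1}{5} \left(1 + H\right) = - \frac{1 + H}{5} = - \frac{1}{5} - \frac{H}{5}$)
$b{\left(449 \right)} + 331098 = \left(- \frac{1}{5} - \frac{449}{5}\right) + 331098 = -90 + 331098 = 331008$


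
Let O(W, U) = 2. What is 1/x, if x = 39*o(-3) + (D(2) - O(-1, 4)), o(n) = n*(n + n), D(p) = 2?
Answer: 1/702 ≈ 0.0014245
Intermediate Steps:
o(n) = 2*n² (o(n) = n*(2*n) = 2*n²)
x = 702 (x = 39*(2*(-3)²) + (2 - 1*2) = 39*(2*9) + (2 - 2) = 39*18 + 0 = 702 + 0 = 702)
1/x = 1/702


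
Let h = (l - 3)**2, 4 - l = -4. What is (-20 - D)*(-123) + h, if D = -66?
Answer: -5633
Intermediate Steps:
l = 8 (l = 4 - 1*(-4) = 4 + 4 = 8)
h = 25 (h = (8 - 3)**2 = 5**2 = 25)
(-20 - D)*(-123) + h = (-20 - 1*(-66))*(-123) + 25 = (-20 + 66)*(-123) + 25 = 46*(-123) + 25 = -5658 + 25 = -5633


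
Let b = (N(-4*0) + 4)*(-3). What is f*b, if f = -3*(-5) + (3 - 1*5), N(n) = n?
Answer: -156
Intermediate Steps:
b = -12 (b = (-4*0 + 4)*(-3) = (0 + 4)*(-3) = 4*(-3) = -12)
f = 13 (f = 15 + (3 - 5) = 15 - 2 = 13)
f*b = 13*(-12) = -156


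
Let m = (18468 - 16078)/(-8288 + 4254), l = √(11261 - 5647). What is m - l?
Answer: -1195/2017 - √5614 ≈ -75.519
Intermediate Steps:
l = √5614 ≈ 74.927
m = -1195/2017 (m = 2390/(-4034) = 2390*(-1/4034) = -1195/2017 ≈ -0.59246)
m - l = -1195/2017 - √5614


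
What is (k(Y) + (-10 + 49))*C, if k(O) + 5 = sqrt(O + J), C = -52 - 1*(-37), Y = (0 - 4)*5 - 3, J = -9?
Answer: -510 - 60*I*sqrt(2) ≈ -510.0 - 84.853*I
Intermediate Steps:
Y = -23 (Y = -4*5 - 3 = -20 - 3 = -23)
C = -15 (C = -52 + 37 = -15)
k(O) = -5 + sqrt(-9 + O) (k(O) = -5 + sqrt(O - 9) = -5 + sqrt(-9 + O))
(k(Y) + (-10 + 49))*C = ((-5 + sqrt(-9 - 23)) + (-10 + 49))*(-15) = ((-5 + sqrt(-32)) + 39)*(-15) = ((-5 + 4*I*sqrt(2)) + 39)*(-15) = (34 + 4*I*sqrt(2))*(-15) = -510 - 60*I*sqrt(2)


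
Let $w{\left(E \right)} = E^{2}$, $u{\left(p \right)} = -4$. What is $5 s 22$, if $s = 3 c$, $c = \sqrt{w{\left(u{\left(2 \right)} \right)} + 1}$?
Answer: $330 \sqrt{17} \approx 1360.6$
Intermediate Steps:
$c = \sqrt{17}$ ($c = \sqrt{\left(-4\right)^{2} + 1} = \sqrt{16 + 1} = \sqrt{17} \approx 4.1231$)
$s = 3 \sqrt{17} \approx 12.369$
$5 s 22 = 5 \cdot 3 \sqrt{17} \cdot 22 = 15 \sqrt{17} \cdot 22 = 330 \sqrt{17}$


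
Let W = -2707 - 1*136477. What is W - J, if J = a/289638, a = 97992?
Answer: -2239615188/16091 ≈ -1.3918e+5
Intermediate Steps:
J = 5444/16091 (J = 97992/289638 = 97992*(1/289638) = 5444/16091 ≈ 0.33833)
W = -139184 (W = -2707 - 136477 = -139184)
W - J = -139184 - 1*5444/16091 = -139184 - 5444/16091 = -2239615188/16091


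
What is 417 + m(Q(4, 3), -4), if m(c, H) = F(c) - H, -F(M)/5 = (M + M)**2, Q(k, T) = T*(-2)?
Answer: -299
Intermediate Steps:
Q(k, T) = -2*T
F(M) = -20*M**2 (F(M) = -5*(M + M)**2 = -5*4*M**2 = -20*M**2)
m(c, H) = -H - 20*c**2 (m(c, H) = -20*c**2 - H = -H - 20*c**2)
417 + m(Q(4, 3), -4) = 417 + (-1*(-4) - 20*(-2*3)**2) = 417 + (4 - 20*(-6)**2) = 417 + (4 - 20*36) = 417 + (4 - 720) = 417 - 716 = -299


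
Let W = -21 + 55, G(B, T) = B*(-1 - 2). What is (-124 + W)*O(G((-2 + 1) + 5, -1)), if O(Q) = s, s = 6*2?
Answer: -1080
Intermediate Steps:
G(B, T) = -3*B (G(B, T) = B*(-3) = -3*B)
W = 34
s = 12
O(Q) = 12
(-124 + W)*O(G((-2 + 1) + 5, -1)) = (-124 + 34)*12 = -90*12 = -1080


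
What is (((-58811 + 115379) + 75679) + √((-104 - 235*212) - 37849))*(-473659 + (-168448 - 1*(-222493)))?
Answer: -55492692658 - 419614*I*√87773 ≈ -5.5493e+10 - 1.2432e+8*I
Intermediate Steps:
(((-58811 + 115379) + 75679) + √((-104 - 235*212) - 37849))*(-473659 + (-168448 - 1*(-222493))) = ((56568 + 75679) + √((-104 - 49820) - 37849))*(-473659 + (-168448 + 222493)) = (132247 + √(-49924 - 37849))*(-473659 + 54045) = (132247 + √(-87773))*(-419614) = (132247 + I*√87773)*(-419614) = -55492692658 - 419614*I*√87773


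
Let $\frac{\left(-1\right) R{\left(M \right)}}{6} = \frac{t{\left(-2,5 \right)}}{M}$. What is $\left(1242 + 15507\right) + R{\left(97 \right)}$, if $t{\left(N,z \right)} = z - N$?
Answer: $\frac{1624611}{97} \approx 16749.0$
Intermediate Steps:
$R{\left(M \right)} = - \frac{42}{M}$ ($R{\left(M \right)} = - 6 \frac{5 - -2}{M} = - 6 \frac{5 + 2}{M} = - 6 \frac{7}{M} = - \frac{42}{M}$)
$\left(1242 + 15507\right) + R{\left(97 \right)} = \left(1242 + 15507\right) - \frac{42}{97} = 16749 - \frac{42}{97} = \frac{1624611}{97}$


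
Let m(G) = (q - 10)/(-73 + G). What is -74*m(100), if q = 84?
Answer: -5476/27 ≈ -202.81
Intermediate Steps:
m(G) = 74/(-73 + G) (m(G) = (84 - 10)/(-73 + G) = 74/(-73 + G))
-74*m(100) = -5476/(-73 + 100) = -5476/27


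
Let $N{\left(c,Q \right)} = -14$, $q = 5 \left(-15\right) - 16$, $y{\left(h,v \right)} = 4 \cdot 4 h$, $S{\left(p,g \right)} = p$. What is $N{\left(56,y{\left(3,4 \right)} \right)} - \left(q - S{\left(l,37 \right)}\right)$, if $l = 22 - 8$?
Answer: $91$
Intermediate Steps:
$l = 14$ ($l = 22 - 8 = 14$)
$y{\left(h,v \right)} = 16 h$
$q = -91$ ($q = -75 - 16 = -91$)
$N{\left(56,y{\left(3,4 \right)} \right)} - \left(q - S{\left(l,37 \right)}\right) = -14 - \left(-91 - 14\right) = -14 - -105 = -14 + 105 = 91$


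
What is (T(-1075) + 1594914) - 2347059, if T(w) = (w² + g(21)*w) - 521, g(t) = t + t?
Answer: 357809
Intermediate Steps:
g(t) = 2*t
T(w) = -521 + w² + 42*w (T(w) = (w² + (2*21)*w) - 521 = (w² + 42*w) - 521 = -521 + w² + 42*w)
(T(-1075) + 1594914) - 2347059 = ((-521 + (-1075)² + 42*(-1075)) + 1594914) - 2347059 = ((-521 + 1155625 - 45150) + 1594914) - 2347059 = (1109954 + 1594914) - 2347059 = 2704868 - 2347059 = 357809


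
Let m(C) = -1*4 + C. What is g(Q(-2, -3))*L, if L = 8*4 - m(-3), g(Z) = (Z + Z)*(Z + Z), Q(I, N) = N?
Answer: 1404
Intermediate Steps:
m(C) = -4 + C
g(Z) = 4*Z**2 (g(Z) = (2*Z)*(2*Z) = 4*Z**2)
L = 39 (L = 8*4 - (-4 - 3) = 32 - 1*(-7) = 32 + 7 = 39)
g(Q(-2, -3))*L = (4*(-3)**2)*39 = (4*9)*39 = 36*39 = 1404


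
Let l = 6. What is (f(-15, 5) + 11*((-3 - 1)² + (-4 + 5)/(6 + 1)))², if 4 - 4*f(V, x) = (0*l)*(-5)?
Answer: 1562500/49 ≈ 31888.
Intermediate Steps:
f(V, x) = 1 (f(V, x) = 1 - 0*6*(-5)/4 = 1 - 0*(-5) = 1 - ¼*0 = 1 + 0 = 1)
(f(-15, 5) + 11*((-3 - 1)² + (-4 + 5)/(6 + 1)))² = (1 + 11*((-3 - 1)² + (-4 + 5)/(6 + 1)))² = (1 + 11*((-4)² + 1/7))² = (1 + 11*(16 + 1*(⅐)))² = (1 + 11*(16 + ⅐))² = (1 + 11*(113/7))² = (1 + 1243/7)² = (1250/7)² = 1562500/49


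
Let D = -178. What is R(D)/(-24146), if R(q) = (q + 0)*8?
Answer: 712/12073 ≈ 0.058975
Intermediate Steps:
R(q) = 8*q (R(q) = q*8 = 8*q)
R(D)/(-24146) = (8*(-178))/(-24146) = -1424*(-1/24146) = 712/12073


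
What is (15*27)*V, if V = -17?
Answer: -6885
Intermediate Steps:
(15*27)*V = (15*27)*(-17) = 405*(-17) = -6885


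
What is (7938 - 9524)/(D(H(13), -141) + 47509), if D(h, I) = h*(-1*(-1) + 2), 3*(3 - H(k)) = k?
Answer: -1586/47505 ≈ -0.033386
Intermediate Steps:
H(k) = 3 - k/3
D(h, I) = 3*h (D(h, I) = h*(1 + 2) = h*3 = 3*h)
(7938 - 9524)/(D(H(13), -141) + 47509) = (7938 - 9524)/(3*(3 - 1/3*13) + 47509) = -1586/(3*(3 - 13/3) + 47509) = -1586/(3*(-4/3) + 47509) = -1586/(-4 + 47509) = -1586/47505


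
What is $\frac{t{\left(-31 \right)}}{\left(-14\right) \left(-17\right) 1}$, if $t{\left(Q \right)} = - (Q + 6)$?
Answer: $\frac{25}{238} \approx 0.10504$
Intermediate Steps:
$t{\left(Q \right)} = -6 - Q$ ($t{\left(Q \right)} = - (6 + Q) = -6 - Q$)
$\frac{t{\left(-31 \right)}}{\left(-14\right) \left(-17\right) 1} = \frac{-6 - -31}{\left(-14\right) \left(-17\right) 1} = \frac{-6 + 31}{238 \cdot 1} = \frac{25}{238}$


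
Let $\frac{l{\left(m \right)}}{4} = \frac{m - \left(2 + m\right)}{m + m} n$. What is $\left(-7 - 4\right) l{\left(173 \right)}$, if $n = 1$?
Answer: $\frac{44}{173} \approx 0.25434$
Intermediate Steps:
$l{\left(m \right)} = - \frac{4}{m}$ ($l{\left(m \right)} = 4 \frac{m - \left(2 + m\right)}{m + m} 1 = 4 - \frac{2}{2 m} 1 = 4 - 2 \frac{1}{2 m} 1 = 4 - \frac{1}{m} 1 = 4 \left(- \frac{1}{m}\right) = - \frac{4}{m}$)
$\left(-7 - 4\right) l{\left(173 \right)} = \left(-7 - 4\right) \left(- \frac{4}{173}\right) = \left(-7 - 4\right) \left(\left(-4\right) \frac{1}{173}\right) = \left(-11\right) \left(- \frac{4}{173}\right) = \frac{44}{173}$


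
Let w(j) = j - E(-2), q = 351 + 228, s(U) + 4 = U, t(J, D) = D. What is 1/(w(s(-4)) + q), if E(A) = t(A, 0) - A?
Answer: 1/569 ≈ 0.0017575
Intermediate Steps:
s(U) = -4 + U
q = 579
E(A) = -A (E(A) = 0 - A = -A)
w(j) = -2 + j (w(j) = j - (-1)*(-2) = j - 1*2 = j - 2 = -2 + j)
1/(w(s(-4)) + q) = 1/((-2 + (-4 - 4)) + 579) = 1/((-2 - 8) + 579) = 1/(-10 + 579) = 1/569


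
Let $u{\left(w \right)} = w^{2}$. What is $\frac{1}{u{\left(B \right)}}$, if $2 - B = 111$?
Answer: $\frac{1}{11881} \approx 8.4168 \cdot 10^{-5}$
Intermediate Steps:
$B = -109$ ($B = 2 - 111 = -109$)
$\frac{1}{u{\left(B \right)}} = \frac{1}{\left(-109\right)^{2}} = \frac{1}{11881}$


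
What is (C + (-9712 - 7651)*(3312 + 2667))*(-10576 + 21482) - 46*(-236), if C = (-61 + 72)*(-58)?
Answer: -1132195636734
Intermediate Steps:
C = -638 (C = 11*(-58) = -638)
(C + (-9712 - 7651)*(3312 + 2667))*(-10576 + 21482) - 46*(-236) = (-638 + (-9712 - 7651)*(3312 + 2667))*(-10576 + 21482) - 46*(-236) = (-638 - 17363*5979)*10906 - 1*(-10856) = (-638 - 103813377)*10906 + 10856 = -103814015*10906 + 10856 = -1132195647590 + 10856 = -1132195636734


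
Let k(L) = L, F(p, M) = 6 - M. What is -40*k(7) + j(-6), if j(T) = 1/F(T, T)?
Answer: -3359/12 ≈ -279.92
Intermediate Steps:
j(T) = 1/(6 - T)
-40*k(7) + j(-6) = -40*7 - 1/(-6 - 6) = -280 - 1/(-12) = -280 - 1*(-1/12) = -280 + 1/12 = -3359/12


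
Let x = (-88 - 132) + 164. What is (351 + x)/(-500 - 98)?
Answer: -295/598 ≈ -0.49331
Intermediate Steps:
x = -56 (x = -220 + 164 = -56)
(351 + x)/(-500 - 98) = (351 - 56)/(-500 - 98) = 295/(-598) = 295*(-1/598) = -295/598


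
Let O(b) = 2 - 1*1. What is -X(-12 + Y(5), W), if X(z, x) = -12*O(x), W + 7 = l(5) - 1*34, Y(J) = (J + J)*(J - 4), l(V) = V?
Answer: 12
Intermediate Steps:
O(b) = 1 (O(b) = 2 - 1 = 1)
Y(J) = 2*J*(-4 + J) (Y(J) = (2*J)*(-4 + J) = 2*J*(-4 + J))
W = -36 (W = -7 + (5 - 1*34) = -7 + (5 - 34) = -7 - 29 = -36)
X(z, x) = -12 (X(z, x) = -12*1 = -12)
-X(-12 + Y(5), W) = -1*(-12) = 12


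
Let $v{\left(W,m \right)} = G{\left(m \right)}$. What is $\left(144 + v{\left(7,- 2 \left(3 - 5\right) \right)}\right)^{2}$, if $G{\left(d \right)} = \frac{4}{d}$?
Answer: $21025$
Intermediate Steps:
$v{\left(W,m \right)} = \frac{4}{m}$
$\left(144 + v{\left(7,- 2 \left(3 - 5\right) \right)}\right)^{2} = \left(144 + \frac{4}{\left(-2\right) \left(3 - 5\right)}\right)^{2} = \left(144 + \frac{4}{\left(-2\right) \left(-2\right)}\right)^{2} = \left(144 + \frac{4}{4}\right)^{2} = \left(144 + 4 \cdot \frac{1}{4}\right)^{2} = \left(144 + 1\right)^{2} = 145^{2} = 21025$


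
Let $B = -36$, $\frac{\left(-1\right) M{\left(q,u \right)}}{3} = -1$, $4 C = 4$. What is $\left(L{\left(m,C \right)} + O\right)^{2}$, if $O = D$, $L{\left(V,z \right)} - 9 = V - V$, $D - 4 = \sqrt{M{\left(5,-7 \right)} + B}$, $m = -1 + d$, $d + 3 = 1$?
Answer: $\left(13 + i \sqrt{33}\right)^{2} \approx 136.0 + 149.36 i$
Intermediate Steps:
$C = 1$ ($C = \frac{1}{4} \cdot 4 = 1$)
$M{\left(q,u \right)} = 3$ ($M{\left(q,u \right)} = \left(-3\right) \left(-1\right) = 3$)
$d = -2$ ($d = -3 + 1 = -2$)
$m = -3$ ($m = -1 - 2 = -3$)
$D = 4 + i \sqrt{33}$ ($D = 4 + \sqrt{3 - 36} = 4 + \sqrt{-33} = 4 + i \sqrt{33} \approx 4.0 + 5.7446 i$)
$L{\left(V,z \right)} = 9$ ($L{\left(V,z \right)} = 9 + \left(V - V\right) = 9 + 0 = 9$)
$O = 4 + i \sqrt{33} \approx 4.0 + 5.7446 i$
$\left(L{\left(m,C \right)} + O\right)^{2} = \left(9 + \left(4 + i \sqrt{33}\right)\right)^{2} = \left(13 + i \sqrt{33}\right)^{2}$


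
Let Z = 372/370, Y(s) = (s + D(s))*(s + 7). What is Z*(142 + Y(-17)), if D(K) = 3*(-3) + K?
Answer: 106392/185 ≈ 575.09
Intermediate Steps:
D(K) = -9 + K
Y(s) = (-9 + 2*s)*(7 + s) (Y(s) = (s + (-9 + s))*(s + 7) = (-9 + 2*s)*(7 + s))
Z = 186/185 (Z = 372*(1/370) = 186/185 ≈ 1.0054)
Z*(142 + Y(-17)) = 186*(142 + (-63 + 2*(-17)² + 5*(-17)))/185 = 186*(142 + (-63 + 2*289 - 85))/185 = 186*(142 + (-63 + 578 - 85))/185 = 186*(142 + 430)/185 = (186/185)*572 = 106392/185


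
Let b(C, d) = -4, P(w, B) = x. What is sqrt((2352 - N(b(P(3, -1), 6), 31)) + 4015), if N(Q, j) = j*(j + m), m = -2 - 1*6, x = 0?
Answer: sqrt(5654) ≈ 75.193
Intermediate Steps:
P(w, B) = 0
m = -8 (m = -2 - 6 = -8)
N(Q, j) = j*(-8 + j) (N(Q, j) = j*(j - 8) = j*(-8 + j))
sqrt((2352 - N(b(P(3, -1), 6), 31)) + 4015) = sqrt((2352 - 31*(-8 + 31)) + 4015) = sqrt((2352 - 31*23) + 4015) = sqrt((2352 - 1*713) + 4015) = sqrt((2352 - 713) + 4015) = sqrt(1639 + 4015) = sqrt(5654)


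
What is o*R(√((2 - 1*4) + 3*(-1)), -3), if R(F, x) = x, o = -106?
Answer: 318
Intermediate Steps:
o*R(√((2 - 1*4) + 3*(-1)), -3) = -106*(-3) = 318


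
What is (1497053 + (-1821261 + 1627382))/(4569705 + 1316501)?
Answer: 651587/2943103 ≈ 0.22139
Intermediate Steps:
(1497053 + (-1821261 + 1627382))/(4569705 + 1316501) = (1497053 - 193879)/5886206 = 1303174*(1/5886206) = 651587/2943103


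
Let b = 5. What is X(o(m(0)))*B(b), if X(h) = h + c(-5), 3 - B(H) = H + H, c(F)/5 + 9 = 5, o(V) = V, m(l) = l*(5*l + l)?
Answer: 140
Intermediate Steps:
m(l) = 6*l**2 (m(l) = l*(6*l) = 6*l**2)
c(F) = -20 (c(F) = -45 + 5*5 = -45 + 25 = -20)
B(H) = 3 - 2*H (B(H) = 3 - (H + H) = 3 - 2*H)
X(h) = -20 + h (X(h) = h - 20 = -20 + h)
X(o(m(0)))*B(b) = (-20 + 6*0**2)*(3 - 2*5) = (-20 + 6*0)*(3 - 10) = (-20 + 0)*(-7) = -20*(-7) = 140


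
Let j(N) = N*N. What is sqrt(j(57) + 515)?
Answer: 2*sqrt(941) ≈ 61.351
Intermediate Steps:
j(N) = N**2
sqrt(j(57) + 515) = sqrt(57**2 + 515) = sqrt(3249 + 515) = sqrt(3764) = 2*sqrt(941)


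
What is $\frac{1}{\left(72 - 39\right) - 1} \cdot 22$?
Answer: $\frac{11}{16} \approx 0.6875$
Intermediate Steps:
$\frac{1}{\left(72 - 39\right) - 1} \cdot 22 = \frac{1}{33 - 1} \cdot 22 = \frac{1}{32} \cdot 22 = \frac{11}{16}$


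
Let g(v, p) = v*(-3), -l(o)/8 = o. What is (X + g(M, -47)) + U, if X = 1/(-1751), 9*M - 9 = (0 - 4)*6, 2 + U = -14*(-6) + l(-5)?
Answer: 222376/1751 ≈ 127.00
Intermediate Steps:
l(o) = -8*o
U = 122 (U = -2 + (-14*(-6) - 8*(-5)) = -2 + (84 + 40) = -2 + 124 = 122)
M = -5/3 (M = 1 + ((0 - 4)*6)/9 = 1 + (-4*6)/9 = 1 + (⅑)*(-24) = 1 - 8/3 = -5/3 ≈ -1.6667)
g(v, p) = -3*v
X = -1/1751 ≈ -0.00057110
(X + g(M, -47)) + U = (-1/1751 - 3*(-5/3)) + 122 = (-1/1751 + 5) + 122 = 8754/1751 + 122 = 222376/1751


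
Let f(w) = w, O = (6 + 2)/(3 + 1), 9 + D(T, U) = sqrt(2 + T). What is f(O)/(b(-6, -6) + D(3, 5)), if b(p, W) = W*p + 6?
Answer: 33/542 - sqrt(5)/542 ≈ 0.056760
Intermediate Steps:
D(T, U) = -9 + sqrt(2 + T)
b(p, W) = 6 + W*p
O = 2 (O = 8/4 = 8*(1/4) = 2)
f(O)/(b(-6, -6) + D(3, 5)) = 2/((6 - 6*(-6)) + (-9 + sqrt(2 + 3))) = 2/((6 + 36) + (-9 + sqrt(5))) = 2/(42 + (-9 + sqrt(5))) = 2/(33 + sqrt(5))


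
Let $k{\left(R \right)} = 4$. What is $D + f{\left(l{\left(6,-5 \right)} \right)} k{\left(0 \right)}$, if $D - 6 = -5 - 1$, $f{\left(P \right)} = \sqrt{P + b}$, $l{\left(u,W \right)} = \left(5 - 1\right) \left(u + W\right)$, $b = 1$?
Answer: $4 \sqrt{5} \approx 8.9443$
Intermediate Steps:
$l{\left(u,W \right)} = 4 W + 4 u$ ($l{\left(u,W \right)} = 4 \left(W + u\right) = 4 W + 4 u$)
$f{\left(P \right)} = \sqrt{1 + P}$ ($f{\left(P \right)} = \sqrt{P + 1} = \sqrt{1 + P}$)
$D = 0$ ($D = 6 - 6 = 0$)
$D + f{\left(l{\left(6,-5 \right)} \right)} k{\left(0 \right)} = 0 + \sqrt{1 + \left(4 \left(-5\right) + 4 \cdot 6\right)} 4 = 0 + \sqrt{1 + \left(-20 + 24\right)} 4 = 0 + \sqrt{1 + 4} \cdot 4 = 0 + \sqrt{5} \cdot 4 = 0 + 4 \sqrt{5} = 4 \sqrt{5}$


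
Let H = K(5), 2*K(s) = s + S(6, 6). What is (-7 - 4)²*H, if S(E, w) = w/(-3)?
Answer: 363/2 ≈ 181.50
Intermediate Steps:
S(E, w) = -w/3 (S(E, w) = w*(-⅓) = -w/3)
K(s) = -1 + s/2 (K(s) = (s - ⅓*6)/2 = (s - 2)/2 = (-2 + s)/2 = -1 + s/2)
H = 3/2 (H = -1 + (½)*5 = -1 + 5/2 = 3/2 ≈ 1.5000)
(-7 - 4)²*H = (-7 - 4)²*(3/2) = (-11)²*(3/2) = 121*(3/2) = 363/2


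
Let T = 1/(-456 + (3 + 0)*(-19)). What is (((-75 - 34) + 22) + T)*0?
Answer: 0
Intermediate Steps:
T = -1/513 (T = 1/(-456 + 3*(-19)) = 1/(-456 - 57) = 1/(-513) = -1/513 ≈ -0.0019493)
(((-75 - 34) + 22) + T)*0 = (((-75 - 34) + 22) - 1/513)*0 = ((-109 + 22) - 1/513)*0 = (-87 - 1/513)*0 = -44632/513*0 = 0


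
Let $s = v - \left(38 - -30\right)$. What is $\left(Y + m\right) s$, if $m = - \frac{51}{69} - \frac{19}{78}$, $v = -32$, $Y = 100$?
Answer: $- \frac{8881850}{897} \approx -9901.7$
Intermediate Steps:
$m = - \frac{1763}{1794}$ ($m = \left(-51\right) \frac{1}{69} - \frac{19}{78} = - \frac{17}{23} - \frac{19}{78} = - \frac{1763}{1794} \approx -0.98272$)
$s = -100$ ($s = -32 - \left(38 - -30\right) = -32 - \left(38 + 30\right) = -32 - 68 = -100$)
$\left(Y + m\right) s = \left(100 - \frac{1763}{1794}\right) \left(-100\right) = \frac{177637}{1794} \left(-100\right) = - \frac{8881850}{897}$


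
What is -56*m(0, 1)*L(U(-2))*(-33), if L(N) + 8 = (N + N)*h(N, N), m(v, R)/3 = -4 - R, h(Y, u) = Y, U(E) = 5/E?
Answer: -124740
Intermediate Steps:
m(v, R) = -12 - 3*R (m(v, R) = 3*(-4 - R) = -12 - 3*R)
L(N) = -8 + 2*N**2 (L(N) = -8 + (N + N)*N = -8 + (2*N)*N = -8 + 2*N**2)
-56*m(0, 1)*L(U(-2))*(-33) = -56*(-12 - 3*1)*(-8 + 2*(5/(-2))**2)*(-33) = -56*(-12 - 3)*(-8 + 2*(5*(-1/2))**2)*(-33) = -(-840)*(-8 + 2*(-5/2)**2)*(-33) = -(-840)*(-8 + 2*(25/4))*(-33) = -(-840)*(-8 + 25/2)*(-33) = -(-840)*9/2*(-33) = -56*(-135/2)*(-33) = 3780*(-33) = -124740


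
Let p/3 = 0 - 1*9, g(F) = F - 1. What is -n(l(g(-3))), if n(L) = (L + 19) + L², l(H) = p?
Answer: -721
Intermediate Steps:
g(F) = -1 + F
p = -27 (p = 3*(0 - 1*9) = 3*(0 - 9) = 3*(-9) = -27)
l(H) = -27
n(L) = 19 + L + L² (n(L) = (19 + L) + L² = 19 + L + L²)
-n(l(g(-3))) = -(19 - 27 + (-27)²) = -(19 - 27 + 729) = -1*721 = -721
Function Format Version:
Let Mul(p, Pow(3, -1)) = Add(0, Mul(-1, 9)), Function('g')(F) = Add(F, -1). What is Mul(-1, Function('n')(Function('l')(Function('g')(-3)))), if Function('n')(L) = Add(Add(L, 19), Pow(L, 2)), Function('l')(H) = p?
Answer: -721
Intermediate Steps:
Function('g')(F) = Add(-1, F)
p = -27 (p = Mul(3, Add(0, Mul(-1, 9))) = Mul(3, Add(0, -9)) = Mul(3, -9) = -27)
Function('l')(H) = -27
Function('n')(L) = Add(19, L, Pow(L, 2)) (Function('n')(L) = Add(Add(19, L), Pow(L, 2)) = Add(19, L, Pow(L, 2)))
Mul(-1, Function('n')(Function('l')(Function('g')(-3)))) = Mul(-1, Add(19, -27, Pow(-27, 2))) = Mul(-1, Add(19, -27, 729)) = Mul(-1, 721) = -721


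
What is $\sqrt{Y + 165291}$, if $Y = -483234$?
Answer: $3 i \sqrt{35327} \approx 563.86 i$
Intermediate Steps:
$\sqrt{Y + 165291} = \sqrt{-483234 + 165291} = \sqrt{-317943} = 3 i \sqrt{35327}$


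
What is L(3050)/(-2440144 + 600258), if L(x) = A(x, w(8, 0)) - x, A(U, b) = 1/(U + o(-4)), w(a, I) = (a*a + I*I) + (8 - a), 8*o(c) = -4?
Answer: 9300974/5610732357 ≈ 0.0016577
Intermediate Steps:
o(c) = -½ (o(c) = (⅛)*(-4) = -½)
w(a, I) = 8 + I² + a² - a (w(a, I) = (a² + I²) + (8 - a) = (I² + a²) + (8 - a) = 8 + I² + a² - a)
A(U, b) = 1/(-½ + U) (A(U, b) = 1/(U - ½) = 1/(-½ + U))
L(x) = -x + 2/(-1 + 2*x) (L(x) = 2/(-1 + 2*x) - x = -x + 2/(-1 + 2*x))
L(3050)/(-2440144 + 600258) = (1/(-½ + 3050) - 1*3050)/(-2440144 + 600258) = (1/(6099/2) - 3050)/(-1839886) = (2/6099 - 3050)*(-1/1839886) = -18601948/6099*(-1/1839886) = 9300974/5610732357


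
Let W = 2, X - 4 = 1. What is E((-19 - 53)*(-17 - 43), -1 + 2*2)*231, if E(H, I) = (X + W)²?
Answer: 11319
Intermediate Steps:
X = 5 (X = 4 + 1 = 5)
E(H, I) = 49 (E(H, I) = (5 + 2)² = 7² = 49)
E((-19 - 53)*(-17 - 43), -1 + 2*2)*231 = 49*231 = 11319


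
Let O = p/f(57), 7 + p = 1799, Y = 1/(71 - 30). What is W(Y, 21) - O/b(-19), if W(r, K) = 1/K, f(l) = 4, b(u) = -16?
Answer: 589/21 ≈ 28.048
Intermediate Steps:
Y = 1/41 ≈ 0.024390
p = 1792 (p = -7 + 1799 = 1792)
O = 448 (O = 1792/4 = 1792*(¼) = 448)
W(Y, 21) - O/b(-19) = 1/21 - 448/(-16) = 1/21 - 448*(-1)/16 = 1/21 - 1*(-28) = 1/21 + 28 = 589/21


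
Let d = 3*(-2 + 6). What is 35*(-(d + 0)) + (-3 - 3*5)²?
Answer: -96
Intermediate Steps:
d = 12 (d = 3*4 = 12)
35*(-(d + 0)) + (-3 - 3*5)² = 35*(-(12 + 0)) + (-3 - 3*5)² = 35*(-1*12) + (-3 - 15)² = 35*(-12) + (-18)² = -420 + 324 = -96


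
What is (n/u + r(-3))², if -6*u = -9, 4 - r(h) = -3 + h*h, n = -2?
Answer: 100/9 ≈ 11.111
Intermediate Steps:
r(h) = 7 - h² (r(h) = 4 - (-3 + h*h) = 4 - (-3 + h²) = 4 + (3 - h²) = 7 - h²)
u = 3/2 (u = -⅙*(-9) = 3/2 ≈ 1.5000)
(n/u + r(-3))² = (-2/3/2 + (7 - 1*(-3)²))² = (-2*⅔ + (7 - 1*9))² = (-4/3 + (7 - 9))² = (-4/3 - 2)² = (-10/3)² = 100/9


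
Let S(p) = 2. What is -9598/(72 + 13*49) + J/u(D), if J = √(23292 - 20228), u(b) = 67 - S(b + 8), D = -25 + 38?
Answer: -9598/709 + 2*√766/65 ≈ -12.686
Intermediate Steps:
D = 13
u(b) = 65 (u(b) = 67 - 1*2 = 67 - 2 = 65)
J = 2*√766 (J = √3064 = 2*√766 ≈ 55.353)
-9598/(72 + 13*49) + J/u(D) = -9598/(72 + 13*49) + (2*√766)/65 = -9598/(72 + 637) + (2*√766)*(1/65) = -9598/709 + 2*√766/65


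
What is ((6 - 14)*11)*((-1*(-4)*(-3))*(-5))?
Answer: -5280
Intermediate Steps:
((6 - 14)*11)*((-1*(-4)*(-3))*(-5)) = (-8*11)*((4*(-3))*(-5)) = -(-1056)*(-5) = -88*60 = -5280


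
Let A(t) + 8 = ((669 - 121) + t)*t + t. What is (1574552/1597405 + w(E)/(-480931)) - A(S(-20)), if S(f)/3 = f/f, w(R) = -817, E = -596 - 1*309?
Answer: -1265303574574843/768241584055 ≈ -1647.0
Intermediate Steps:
E = -905 (E = -596 - 309 = -905)
S(f) = 3 (S(f) = 3*(f/f) = 3*1 = 3)
A(t) = -8 + t + t*(548 + t) (A(t) = -8 + (((669 - 121) + t)*t + t) = -8 + ((548 + t)*t + t) = -8 + (t*(548 + t) + t) = -8 + (t + t*(548 + t)) = -8 + t + t*(548 + t))
(1574552/1597405 + w(E)/(-480931)) - A(S(-20)) = (1574552/1597405 - 817/(-480931)) - (-8 + 3**2 + 549*3) = (1574552*(1/1597405) - 817*(-1/480931)) - (-8 + 9 + 1647) = (1574552/1597405 + 817/480931) - 1*1648 = 758555947797/768241584055 - 1648 = -1265303574574843/768241584055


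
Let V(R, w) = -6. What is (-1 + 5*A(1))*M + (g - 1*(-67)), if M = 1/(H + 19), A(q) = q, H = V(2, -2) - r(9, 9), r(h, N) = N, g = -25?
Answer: 43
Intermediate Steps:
H = -15 (H = -6 - 1*9 = -6 - 9 = -15)
M = ¼ (M = 1/(-15 + 19) = 1/4 = ¼ ≈ 0.25000)
(-1 + 5*A(1))*M + (g - 1*(-67)) = (-1 + 5*1)*(¼) + (-25 - 1*(-67)) = (-1 + 5)*(¼) + (-25 + 67) = 4*(¼) + 42 = 1 + 42 = 43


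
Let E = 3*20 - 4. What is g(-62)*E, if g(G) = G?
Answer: -3472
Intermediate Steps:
E = 56 (E = 60 - 4 = 56)
g(-62)*E = -62*56 = -3472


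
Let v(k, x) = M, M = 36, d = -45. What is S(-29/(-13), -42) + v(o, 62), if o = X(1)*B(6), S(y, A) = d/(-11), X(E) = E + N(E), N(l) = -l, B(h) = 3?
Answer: 441/11 ≈ 40.091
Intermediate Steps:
X(E) = 0 (X(E) = E - E = 0)
S(y, A) = 45/11 (S(y, A) = -45/(-11) = -45*(-1/11) = 45/11)
o = 0 (o = 0*3 = 0)
v(k, x) = 36
S(-29/(-13), -42) + v(o, 62) = 45/11 + 36 = 441/11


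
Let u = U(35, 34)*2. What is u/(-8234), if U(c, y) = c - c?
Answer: 0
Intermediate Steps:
U(c, y) = 0
u = 0 (u = 0*2 = 0)
u/(-8234) = 0/(-8234) = 0*(-1/8234) = 0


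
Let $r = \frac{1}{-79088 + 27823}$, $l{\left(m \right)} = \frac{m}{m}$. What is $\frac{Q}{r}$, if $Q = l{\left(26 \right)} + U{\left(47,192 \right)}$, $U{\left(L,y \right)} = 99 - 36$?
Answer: $-3280960$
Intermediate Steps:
$U{\left(L,y \right)} = 63$ ($U{\left(L,y \right)} = 99 - 36 = 63$)
$l{\left(m \right)} = 1$
$r = - \frac{1}{51265}$ ($r = \frac{1}{-51265} = - \frac{1}{51265} \approx -1.9506 \cdot 10^{-5}$)
$Q = 64$ ($Q = 1 + 63 = 64$)
$\frac{Q}{r} = \frac{64}{- \frac{1}{51265}} = 64 \left(-51265\right) = -3280960$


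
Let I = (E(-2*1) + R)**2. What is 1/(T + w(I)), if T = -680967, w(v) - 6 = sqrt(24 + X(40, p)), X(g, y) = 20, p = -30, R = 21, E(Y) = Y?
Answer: -680961/463707883477 - 2*sqrt(11)/463707883477 ≈ -1.4685e-6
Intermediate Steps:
I = 361 (I = (-2*1 + 21)**2 = (-2 + 21)**2 = 19**2 = 361)
w(v) = 6 + 2*sqrt(11) (w(v) = 6 + sqrt(24 + 20) = 6 + sqrt(44) = 6 + 2*sqrt(11))
1/(T + w(I)) = 1/(-680967 + (6 + 2*sqrt(11))) = 1/(-680961 + 2*sqrt(11))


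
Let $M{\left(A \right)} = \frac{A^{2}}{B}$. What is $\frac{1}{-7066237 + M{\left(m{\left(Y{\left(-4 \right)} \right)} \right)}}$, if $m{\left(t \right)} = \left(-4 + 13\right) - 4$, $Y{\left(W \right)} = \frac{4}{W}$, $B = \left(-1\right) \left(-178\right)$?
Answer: $- \frac{178}{1257790161} \approx -1.4152 \cdot 10^{-7}$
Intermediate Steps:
$B = 178$
$m{\left(t \right)} = 5$ ($m{\left(t \right)} = 9 - 4 = 5$)
$M{\left(A \right)} = \frac{A^{2}}{178}$
$\frac{1}{-7066237 + M{\left(m{\left(Y{\left(-4 \right)} \right)} \right)}} = \frac{1}{-7066237 + \frac{5^{2}}{178}} = \frac{1}{-7066237 + \frac{1}{178} \cdot 25} = \frac{1}{-7066237 + \frac{25}{178}} = \frac{1}{- \frac{1257790161}{178}} = - \frac{178}{1257790161}$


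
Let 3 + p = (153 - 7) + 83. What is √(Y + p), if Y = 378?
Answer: 2*√151 ≈ 24.576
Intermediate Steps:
p = 226 (p = -3 + ((153 - 7) + 83) = -3 + (146 + 83) = -3 + 229 = 226)
√(Y + p) = √(378 + 226) = √604 = 2*√151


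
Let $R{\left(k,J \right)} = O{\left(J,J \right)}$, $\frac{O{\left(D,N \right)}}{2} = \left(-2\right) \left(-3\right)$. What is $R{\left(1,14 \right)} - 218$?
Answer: $-206$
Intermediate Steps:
$O{\left(D,N \right)} = 12$ ($O{\left(D,N \right)} = 2 \left(\left(-2\right) \left(-3\right)\right) = 2 \cdot 6 = 12$)
$R{\left(k,J \right)} = 12$
$R{\left(1,14 \right)} - 218 = 12 - 218 = -206$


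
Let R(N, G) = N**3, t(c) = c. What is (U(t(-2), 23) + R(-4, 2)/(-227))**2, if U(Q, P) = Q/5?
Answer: 17956/1288225 ≈ 0.013939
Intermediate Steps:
U(Q, P) = Q/5 (U(Q, P) = Q*(1/5) = Q/5)
(U(t(-2), 23) + R(-4, 2)/(-227))**2 = ((1/5)*(-2) + (-4)**3/(-227))**2 = (-2/5 - 64*(-1/227))**2 = (-2/5 + 64/227)**2 = (-134/1135)**2 = 17956/1288225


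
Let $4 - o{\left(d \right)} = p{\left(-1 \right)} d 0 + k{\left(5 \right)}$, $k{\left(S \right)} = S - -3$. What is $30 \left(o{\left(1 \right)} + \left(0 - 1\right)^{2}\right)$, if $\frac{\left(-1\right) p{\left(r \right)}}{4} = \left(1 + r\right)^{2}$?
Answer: $-90$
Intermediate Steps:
$p{\left(r \right)} = - 4 \left(1 + r\right)^{2}$
$k{\left(S \right)} = 3 + S$ ($k{\left(S \right)} = S + 3 = 3 + S$)
$o{\left(d \right)} = -4$ ($o{\left(d \right)} = 4 - \left(- 4 \left(1 - 1\right)^{2} d 0 + \left(3 + 5\right)\right) = 4 - \left(- 4 \cdot 0^{2} d 0 + 8\right) = 4 - \left(\left(-4\right) 0 d 0 + 8\right) = 4 - \left(0 d 0 + 8\right) = 4 - \left(0 \cdot 0 + 8\right) = 4 - \left(0 + 8\right) = 4 - 8 = -4$)
$30 \left(o{\left(1 \right)} + \left(0 - 1\right)^{2}\right) = 30 \left(-4 + \left(0 - 1\right)^{2}\right) = 30 \left(-4 + \left(-1\right)^{2}\right) = 30 \left(-4 + 1\right) = 30 \left(-3\right) = -90$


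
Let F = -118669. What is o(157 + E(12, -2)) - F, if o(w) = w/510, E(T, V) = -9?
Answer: 30260669/255 ≈ 1.1867e+5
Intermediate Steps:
o(w) = w/510 (o(w) = w*(1/510) = w/510)
o(157 + E(12, -2)) - F = (157 - 9)/510 - 1*(-118669) = (1/510)*148 + 118669 = 74/255 + 118669 = 30260669/255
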